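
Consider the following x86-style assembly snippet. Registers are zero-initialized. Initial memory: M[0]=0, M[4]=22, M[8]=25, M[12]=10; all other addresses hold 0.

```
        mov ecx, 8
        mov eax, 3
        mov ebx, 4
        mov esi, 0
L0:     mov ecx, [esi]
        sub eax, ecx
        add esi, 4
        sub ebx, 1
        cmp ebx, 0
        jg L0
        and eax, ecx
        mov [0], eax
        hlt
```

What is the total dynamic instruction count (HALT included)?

after mov ecx, 8: ecx=8
after mov eax, 3: eax=3
after mov ebx, 4: ebx=4
after mov esi, 0: esi=0
after mov ecx, [esi]: ecx=M[0]=0
after sub eax, ecx: eax=3-0=3
after add esi, 4: esi=0+4=4
after sub ebx, 1: ebx=4-1=3
cmp ebx, 0  (cmp 3,0)
jg L0: taken
after mov ecx, [esi]: ecx=M[4]=22
after sub eax, ecx: eax=3-22=-19
after add esi, 4: esi=4+4=8
after sub ebx, 1: ebx=3-1=2
cmp ebx, 0  (cmp 2,0)
jg L0: taken
after mov ecx, [esi]: ecx=M[8]=25
after sub eax, ecx: eax=(-19)-25=-44
after add esi, 4: esi=8+4=12
after sub ebx, 1: ebx=2-1=1
cmp ebx, 0  (cmp 1,0)
jg L0: taken
after mov ecx, [esi]: ecx=M[12]=10
after sub eax, ecx: eax=(-44)-10=-54
after add esi, 4: esi=12+4=16
after sub ebx, 1: ebx=1-1=0
cmp ebx, 0  (cmp 0,0)
jg L0: not taken
after and eax, ecx: eax=(-54)&10=10
mov [0], eax → M[0]=10
halt.
Total executed instructions: 31.

31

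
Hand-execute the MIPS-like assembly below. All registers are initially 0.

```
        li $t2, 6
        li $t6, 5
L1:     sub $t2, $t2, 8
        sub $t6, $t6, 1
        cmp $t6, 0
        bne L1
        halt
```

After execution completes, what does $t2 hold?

$t2=6
$t6=5
$t2=6-8=-2
$t6=5-1=4
cmp $t6, 0  (cmp 4,0)
bne L1: taken
$t2=(-2)-8=-10
$t6=4-1=3
cmp $t6, 0  (cmp 3,0)
bne L1: taken
$t2=(-10)-8=-18
$t6=3-1=2
cmp $t6, 0  (cmp 2,0)
bne L1: taken
$t2=(-18)-8=-26
$t6=2-1=1
cmp $t6, 0  (cmp 1,0)
bne L1: taken
$t2=(-26)-8=-34
$t6=1-1=0
cmp $t6, 0  (cmp 0,0)
bne L1: not taken
halt.

-34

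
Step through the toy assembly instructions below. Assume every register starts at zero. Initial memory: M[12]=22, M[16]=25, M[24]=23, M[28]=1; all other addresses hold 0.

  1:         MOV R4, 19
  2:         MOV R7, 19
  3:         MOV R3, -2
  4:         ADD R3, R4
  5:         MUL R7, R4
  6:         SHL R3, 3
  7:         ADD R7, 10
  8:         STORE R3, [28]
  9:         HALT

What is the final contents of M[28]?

136

R4=19
R7=19
R3=-2
R3=(-2)+19=17
R7=19*19=361
R3=17<<3=136
R7=361+10=371
STORE R3, [28] → M[28]=136
halt.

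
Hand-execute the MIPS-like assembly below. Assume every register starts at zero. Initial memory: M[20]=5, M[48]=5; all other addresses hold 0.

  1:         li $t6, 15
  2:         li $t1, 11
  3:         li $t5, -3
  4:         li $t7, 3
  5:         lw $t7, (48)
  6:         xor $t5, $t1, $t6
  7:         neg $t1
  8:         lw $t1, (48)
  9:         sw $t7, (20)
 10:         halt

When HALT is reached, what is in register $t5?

li $t6, 15 → $t6=15
li $t1, 11 → $t1=11
li $t5, -3 → $t5=-3
li $t7, 3 → $t7=3
lw $t7, (48) → $t7=M[48]=5
xor $t5, $t1, $t6 → $t5=11^15=4
neg $t1 → $t1=-(11)=-11
lw $t1, (48) → $t1=M[48]=5
sw $t7, (20) → M[20]=5
halt.

4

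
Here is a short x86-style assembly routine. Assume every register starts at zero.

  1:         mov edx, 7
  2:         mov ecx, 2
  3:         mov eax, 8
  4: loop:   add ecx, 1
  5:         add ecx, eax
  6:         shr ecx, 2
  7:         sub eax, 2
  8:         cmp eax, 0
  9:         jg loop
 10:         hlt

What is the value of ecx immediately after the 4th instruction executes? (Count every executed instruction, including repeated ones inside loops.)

3

mov edx, 7 → edx=7
mov ecx, 2 → ecx=2
mov eax, 8 → eax=8
add ecx, 1 → ecx=2+1=3
After step 4: ecx = 3.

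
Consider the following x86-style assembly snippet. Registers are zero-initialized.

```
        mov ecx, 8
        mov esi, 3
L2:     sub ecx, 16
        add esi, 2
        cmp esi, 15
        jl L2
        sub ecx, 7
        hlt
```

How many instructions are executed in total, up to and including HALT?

28

after mov ecx, 8: ecx=8
after mov esi, 3: esi=3
after sub ecx, 16: ecx=8-16=-8
after add esi, 2: esi=3+2=5
cmp esi, 15  (cmp 5,15)
jl L2: taken
after sub ecx, 16: ecx=(-8)-16=-24
after add esi, 2: esi=5+2=7
cmp esi, 15  (cmp 7,15)
jl L2: taken
after sub ecx, 16: ecx=(-24)-16=-40
after add esi, 2: esi=7+2=9
cmp esi, 15  (cmp 9,15)
jl L2: taken
after sub ecx, 16: ecx=(-40)-16=-56
after add esi, 2: esi=9+2=11
cmp esi, 15  (cmp 11,15)
jl L2: taken
after sub ecx, 16: ecx=(-56)-16=-72
after add esi, 2: esi=11+2=13
cmp esi, 15  (cmp 13,15)
jl L2: taken
after sub ecx, 16: ecx=(-72)-16=-88
after add esi, 2: esi=13+2=15
cmp esi, 15  (cmp 15,15)
jl L2: not taken
after sub ecx, 7: ecx=(-88)-7=-95
halt.
Total executed instructions: 28.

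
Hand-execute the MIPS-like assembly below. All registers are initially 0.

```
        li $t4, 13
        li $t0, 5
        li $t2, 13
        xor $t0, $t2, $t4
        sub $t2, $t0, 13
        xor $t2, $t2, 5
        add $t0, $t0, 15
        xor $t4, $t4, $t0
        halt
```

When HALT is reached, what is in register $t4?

li $t4, 13 → $t4=13
li $t0, 5 → $t0=5
li $t2, 13 → $t2=13
xor $t0, $t2, $t4 → $t0=13^13=0
sub $t2, $t0, 13 → $t2=0-13=-13
xor $t2, $t2, 5 → $t2=(-13)^5=-10
add $t0, $t0, 15 → $t0=0+15=15
xor $t4, $t4, $t0 → $t4=13^15=2
halt.

2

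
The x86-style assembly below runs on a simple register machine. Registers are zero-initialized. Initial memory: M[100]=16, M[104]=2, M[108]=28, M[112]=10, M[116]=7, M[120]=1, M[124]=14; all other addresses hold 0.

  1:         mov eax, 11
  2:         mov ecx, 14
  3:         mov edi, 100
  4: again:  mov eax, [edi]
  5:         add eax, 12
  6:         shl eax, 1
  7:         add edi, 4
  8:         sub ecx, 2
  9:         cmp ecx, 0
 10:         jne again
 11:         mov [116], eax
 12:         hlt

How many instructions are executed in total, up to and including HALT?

after mov eax, 11: eax=11
after mov ecx, 14: ecx=14
after mov edi, 100: edi=100
after mov eax, [edi]: eax=M[100]=16
after add eax, 12: eax=16+12=28
after shl eax, 1: eax=28<<1=56
after add edi, 4: edi=100+4=104
after sub ecx, 2: ecx=14-2=12
cmp ecx, 0  (cmp 12,0)
jne again: taken
after mov eax, [edi]: eax=M[104]=2
after add eax, 12: eax=2+12=14
after shl eax, 1: eax=14<<1=28
after add edi, 4: edi=104+4=108
after sub ecx, 2: ecx=12-2=10
cmp ecx, 0  (cmp 10,0)
jne again: taken
after mov eax, [edi]: eax=M[108]=28
after add eax, 12: eax=28+12=40
after shl eax, 1: eax=40<<1=80
after add edi, 4: edi=108+4=112
after sub ecx, 2: ecx=10-2=8
cmp ecx, 0  (cmp 8,0)
jne again: taken
after mov eax, [edi]: eax=M[112]=10
after add eax, 12: eax=10+12=22
after shl eax, 1: eax=22<<1=44
after add edi, 4: edi=112+4=116
after sub ecx, 2: ecx=8-2=6
cmp ecx, 0  (cmp 6,0)
jne again: taken
after mov eax, [edi]: eax=M[116]=7
after add eax, 12: eax=7+12=19
after shl eax, 1: eax=19<<1=38
after add edi, 4: edi=116+4=120
after sub ecx, 2: ecx=6-2=4
cmp ecx, 0  (cmp 4,0)
jne again: taken
after mov eax, [edi]: eax=M[120]=1
after add eax, 12: eax=1+12=13
after shl eax, 1: eax=13<<1=26
after add edi, 4: edi=120+4=124
after sub ecx, 2: ecx=4-2=2
cmp ecx, 0  (cmp 2,0)
jne again: taken
after mov eax, [edi]: eax=M[124]=14
after add eax, 12: eax=14+12=26
after shl eax, 1: eax=26<<1=52
after add edi, 4: edi=124+4=128
after sub ecx, 2: ecx=2-2=0
cmp ecx, 0  (cmp 0,0)
jne again: not taken
mov [116], eax → M[116]=52
halt.
Total executed instructions: 54.

54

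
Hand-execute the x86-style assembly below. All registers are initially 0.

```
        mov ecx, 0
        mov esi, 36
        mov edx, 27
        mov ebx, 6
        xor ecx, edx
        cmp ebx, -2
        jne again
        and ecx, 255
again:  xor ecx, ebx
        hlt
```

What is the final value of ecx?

ecx=0
esi=36
edx=27
ebx=6
ecx=0^27=27
cmp ebx, -2  (cmp 6,-2)
jne again: taken
ecx=27^6=29
halt.

29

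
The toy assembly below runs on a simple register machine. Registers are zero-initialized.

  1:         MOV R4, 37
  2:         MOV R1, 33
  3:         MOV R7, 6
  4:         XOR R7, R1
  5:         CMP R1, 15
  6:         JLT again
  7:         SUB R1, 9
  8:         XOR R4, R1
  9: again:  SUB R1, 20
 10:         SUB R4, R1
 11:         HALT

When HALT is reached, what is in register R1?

R4=37
R1=33
R7=6
R7=6^33=39
CMP R1, 15  (cmp 33,15)
JLT again: not taken
R1=33-9=24
R4=37^24=61
R1=24-20=4
R4=61-4=57
halt.

4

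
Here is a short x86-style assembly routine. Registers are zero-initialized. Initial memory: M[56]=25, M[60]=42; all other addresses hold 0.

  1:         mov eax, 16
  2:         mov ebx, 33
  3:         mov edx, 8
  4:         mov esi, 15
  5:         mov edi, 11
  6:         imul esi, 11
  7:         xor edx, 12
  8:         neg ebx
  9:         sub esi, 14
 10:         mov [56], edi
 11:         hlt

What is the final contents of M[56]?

after mov eax, 16: eax=16
after mov ebx, 33: ebx=33
after mov edx, 8: edx=8
after mov esi, 15: esi=15
after mov edi, 11: edi=11
after imul esi, 11: esi=15*11=165
after xor edx, 12: edx=8^12=4
after neg ebx: ebx=-(33)=-33
after sub esi, 14: esi=165-14=151
mov [56], edi → M[56]=11
halt.

11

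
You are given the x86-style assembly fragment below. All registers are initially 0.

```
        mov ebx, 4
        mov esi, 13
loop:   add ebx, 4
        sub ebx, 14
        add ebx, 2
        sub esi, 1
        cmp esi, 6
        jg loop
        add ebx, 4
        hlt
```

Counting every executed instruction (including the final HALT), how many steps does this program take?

46

ebx=4
esi=13
ebx=4+4=8
ebx=8-14=-6
ebx=(-6)+2=-4
esi=13-1=12
cmp esi, 6  (cmp 12,6)
jg loop: taken
ebx=(-4)+4=0
ebx=0-14=-14
ebx=(-14)+2=-12
esi=12-1=11
cmp esi, 6  (cmp 11,6)
jg loop: taken
ebx=(-12)+4=-8
ebx=(-8)-14=-22
ebx=(-22)+2=-20
esi=11-1=10
cmp esi, 6  (cmp 10,6)
jg loop: taken
ebx=(-20)+4=-16
ebx=(-16)-14=-30
ebx=(-30)+2=-28
esi=10-1=9
cmp esi, 6  (cmp 9,6)
jg loop: taken
ebx=(-28)+4=-24
ebx=(-24)-14=-38
ebx=(-38)+2=-36
esi=9-1=8
cmp esi, 6  (cmp 8,6)
jg loop: taken
ebx=(-36)+4=-32
ebx=(-32)-14=-46
ebx=(-46)+2=-44
esi=8-1=7
cmp esi, 6  (cmp 7,6)
jg loop: taken
ebx=(-44)+4=-40
ebx=(-40)-14=-54
ebx=(-54)+2=-52
esi=7-1=6
cmp esi, 6  (cmp 6,6)
jg loop: not taken
ebx=(-52)+4=-48
halt.
Total executed instructions: 46.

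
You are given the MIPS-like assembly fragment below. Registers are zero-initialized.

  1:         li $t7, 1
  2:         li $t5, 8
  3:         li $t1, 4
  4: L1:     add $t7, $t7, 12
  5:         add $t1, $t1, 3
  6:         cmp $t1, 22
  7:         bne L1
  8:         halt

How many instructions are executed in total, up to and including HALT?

li $t7, 1 → $t7=1
li $t5, 8 → $t5=8
li $t1, 4 → $t1=4
add $t7, $t7, 12 → $t7=1+12=13
add $t1, $t1, 3 → $t1=4+3=7
cmp $t1, 22  (cmp 7,22)
bne L1: taken
add $t7, $t7, 12 → $t7=13+12=25
add $t1, $t1, 3 → $t1=7+3=10
cmp $t1, 22  (cmp 10,22)
bne L1: taken
add $t7, $t7, 12 → $t7=25+12=37
add $t1, $t1, 3 → $t1=10+3=13
cmp $t1, 22  (cmp 13,22)
bne L1: taken
add $t7, $t7, 12 → $t7=37+12=49
add $t1, $t1, 3 → $t1=13+3=16
cmp $t1, 22  (cmp 16,22)
bne L1: taken
add $t7, $t7, 12 → $t7=49+12=61
add $t1, $t1, 3 → $t1=16+3=19
cmp $t1, 22  (cmp 19,22)
bne L1: taken
add $t7, $t7, 12 → $t7=61+12=73
add $t1, $t1, 3 → $t1=19+3=22
cmp $t1, 22  (cmp 22,22)
bne L1: not taken
halt.
Total executed instructions: 28.

28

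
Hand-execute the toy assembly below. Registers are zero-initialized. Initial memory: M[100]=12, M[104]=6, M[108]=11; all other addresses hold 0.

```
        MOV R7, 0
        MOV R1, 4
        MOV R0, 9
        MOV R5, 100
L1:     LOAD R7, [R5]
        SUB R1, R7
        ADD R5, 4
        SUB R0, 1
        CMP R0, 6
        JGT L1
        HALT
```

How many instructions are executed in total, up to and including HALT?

23

MOV R7, 0 → R7=0
MOV R1, 4 → R1=4
MOV R0, 9 → R0=9
MOV R5, 100 → R5=100
LOAD R7, [R5] → R7=M[100]=12
SUB R1, R7 → R1=4-12=-8
ADD R5, 4 → R5=100+4=104
SUB R0, 1 → R0=9-1=8
CMP R0, 6  (cmp 8,6)
JGT L1: taken
LOAD R7, [R5] → R7=M[104]=6
SUB R1, R7 → R1=(-8)-6=-14
ADD R5, 4 → R5=104+4=108
SUB R0, 1 → R0=8-1=7
CMP R0, 6  (cmp 7,6)
JGT L1: taken
LOAD R7, [R5] → R7=M[108]=11
SUB R1, R7 → R1=(-14)-11=-25
ADD R5, 4 → R5=108+4=112
SUB R0, 1 → R0=7-1=6
CMP R0, 6  (cmp 6,6)
JGT L1: not taken
halt.
Total executed instructions: 23.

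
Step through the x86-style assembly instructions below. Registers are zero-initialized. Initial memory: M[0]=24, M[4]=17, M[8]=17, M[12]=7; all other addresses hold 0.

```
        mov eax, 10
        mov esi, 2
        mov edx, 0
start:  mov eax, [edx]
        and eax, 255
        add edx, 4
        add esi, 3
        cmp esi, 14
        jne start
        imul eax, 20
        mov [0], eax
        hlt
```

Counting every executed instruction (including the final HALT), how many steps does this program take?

mov eax, 10 → eax=10
mov esi, 2 → esi=2
mov edx, 0 → edx=0
mov eax, [edx] → eax=M[0]=24
and eax, 255 → eax=24&255=24
add edx, 4 → edx=0+4=4
add esi, 3 → esi=2+3=5
cmp esi, 14  (cmp 5,14)
jne start: taken
mov eax, [edx] → eax=M[4]=17
and eax, 255 → eax=17&255=17
add edx, 4 → edx=4+4=8
add esi, 3 → esi=5+3=8
cmp esi, 14  (cmp 8,14)
jne start: taken
mov eax, [edx] → eax=M[8]=17
and eax, 255 → eax=17&255=17
add edx, 4 → edx=8+4=12
add esi, 3 → esi=8+3=11
cmp esi, 14  (cmp 11,14)
jne start: taken
mov eax, [edx] → eax=M[12]=7
and eax, 255 → eax=7&255=7
add edx, 4 → edx=12+4=16
add esi, 3 → esi=11+3=14
cmp esi, 14  (cmp 14,14)
jne start: not taken
imul eax, 20 → eax=7*20=140
mov [0], eax → M[0]=140
halt.
Total executed instructions: 30.

30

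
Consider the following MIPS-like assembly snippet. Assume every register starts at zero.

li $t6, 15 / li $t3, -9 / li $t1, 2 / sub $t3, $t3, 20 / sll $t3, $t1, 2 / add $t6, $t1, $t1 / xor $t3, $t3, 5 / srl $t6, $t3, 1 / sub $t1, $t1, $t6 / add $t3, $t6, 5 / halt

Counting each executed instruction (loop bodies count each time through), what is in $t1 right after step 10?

-4

li $t6, 15 → $t6=15
li $t3, -9 → $t3=-9
li $t1, 2 → $t1=2
sub $t3, $t3, 20 → $t3=(-9)-20=-29
sll $t3, $t1, 2 → $t3=2<<2=8
add $t6, $t1, $t1 → $t6=2+2=4
xor $t3, $t3, 5 → $t3=8^5=13
srl $t6, $t3, 1 → $t6=13>>1=6
sub $t1, $t1, $t6 → $t1=2-6=-4
add $t3, $t6, 5 → $t3=6+5=11
After step 10: $t1 = -4.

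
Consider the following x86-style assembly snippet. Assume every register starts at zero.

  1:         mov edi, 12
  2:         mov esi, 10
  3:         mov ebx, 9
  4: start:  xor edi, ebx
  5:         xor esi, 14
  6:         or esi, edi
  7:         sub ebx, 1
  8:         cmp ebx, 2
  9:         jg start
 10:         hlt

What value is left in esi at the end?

15

edi=12
esi=10
ebx=9
edi=12^9=5
esi=10^14=4
esi=4|5=5
ebx=9-1=8
cmp ebx, 2  (cmp 8,2)
jg start: taken
edi=5^8=13
esi=5^14=11
esi=11|13=15
ebx=8-1=7
cmp ebx, 2  (cmp 7,2)
jg start: taken
edi=13^7=10
esi=15^14=1
esi=1|10=11
ebx=7-1=6
cmp ebx, 2  (cmp 6,2)
jg start: taken
edi=10^6=12
esi=11^14=5
esi=5|12=13
ebx=6-1=5
cmp ebx, 2  (cmp 5,2)
jg start: taken
edi=12^5=9
esi=13^14=3
esi=3|9=11
ebx=5-1=4
cmp ebx, 2  (cmp 4,2)
jg start: taken
edi=9^4=13
esi=11^14=5
esi=5|13=13
ebx=4-1=3
cmp ebx, 2  (cmp 3,2)
jg start: taken
edi=13^3=14
esi=13^14=3
esi=3|14=15
ebx=3-1=2
cmp ebx, 2  (cmp 2,2)
jg start: not taken
halt.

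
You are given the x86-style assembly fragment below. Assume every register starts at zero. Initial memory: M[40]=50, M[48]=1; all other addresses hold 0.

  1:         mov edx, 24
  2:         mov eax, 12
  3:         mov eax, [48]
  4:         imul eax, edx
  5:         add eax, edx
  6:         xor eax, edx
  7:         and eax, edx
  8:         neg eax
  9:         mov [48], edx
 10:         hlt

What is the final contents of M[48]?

edx=24
eax=12
eax=M[48]=1
eax=1*24=24
eax=24+24=48
eax=48^24=40
eax=40&24=8
eax=-(8)=-8
mov [48], edx → M[48]=24
halt.

24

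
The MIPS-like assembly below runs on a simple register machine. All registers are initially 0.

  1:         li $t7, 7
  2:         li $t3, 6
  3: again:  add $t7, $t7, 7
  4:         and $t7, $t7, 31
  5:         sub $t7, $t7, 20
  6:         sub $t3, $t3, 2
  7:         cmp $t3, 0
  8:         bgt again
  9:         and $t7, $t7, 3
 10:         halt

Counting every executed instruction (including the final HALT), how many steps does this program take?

22

li $t7, 7 → $t7=7
li $t3, 6 → $t3=6
add $t7, $t7, 7 → $t7=7+7=14
and $t7, $t7, 31 → $t7=14&31=14
sub $t7, $t7, 20 → $t7=14-20=-6
sub $t3, $t3, 2 → $t3=6-2=4
cmp $t3, 0  (cmp 4,0)
bgt again: taken
add $t7, $t7, 7 → $t7=(-6)+7=1
and $t7, $t7, 31 → $t7=1&31=1
sub $t7, $t7, 20 → $t7=1-20=-19
sub $t3, $t3, 2 → $t3=4-2=2
cmp $t3, 0  (cmp 2,0)
bgt again: taken
add $t7, $t7, 7 → $t7=(-19)+7=-12
and $t7, $t7, 31 → $t7=(-12)&31=20
sub $t7, $t7, 20 → $t7=20-20=0
sub $t3, $t3, 2 → $t3=2-2=0
cmp $t3, 0  (cmp 0,0)
bgt again: not taken
and $t7, $t7, 3 → $t7=0&3=0
halt.
Total executed instructions: 22.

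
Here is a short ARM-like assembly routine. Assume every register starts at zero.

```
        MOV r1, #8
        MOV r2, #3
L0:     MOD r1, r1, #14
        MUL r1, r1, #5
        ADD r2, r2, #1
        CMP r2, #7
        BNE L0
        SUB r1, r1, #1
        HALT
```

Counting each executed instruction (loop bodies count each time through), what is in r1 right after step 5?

r1=8
r2=3
r1=8%14=8
r1=8*5=40
r2=3+1=4
After step 5: r1 = 40.

40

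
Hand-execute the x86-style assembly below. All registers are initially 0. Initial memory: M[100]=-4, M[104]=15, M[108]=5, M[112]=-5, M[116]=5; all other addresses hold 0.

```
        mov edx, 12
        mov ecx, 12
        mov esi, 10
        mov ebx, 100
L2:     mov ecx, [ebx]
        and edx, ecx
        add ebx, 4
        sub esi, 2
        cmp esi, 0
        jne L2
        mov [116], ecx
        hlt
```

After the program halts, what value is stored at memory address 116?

5

after mov edx, 12: edx=12
after mov ecx, 12: ecx=12
after mov esi, 10: esi=10
after mov ebx, 100: ebx=100
after mov ecx, [ebx]: ecx=M[100]=-4
after and edx, ecx: edx=12&(-4)=12
after add ebx, 4: ebx=100+4=104
after sub esi, 2: esi=10-2=8
cmp esi, 0  (cmp 8,0)
jne L2: taken
after mov ecx, [ebx]: ecx=M[104]=15
after and edx, ecx: edx=12&15=12
after add ebx, 4: ebx=104+4=108
after sub esi, 2: esi=8-2=6
cmp esi, 0  (cmp 6,0)
jne L2: taken
after mov ecx, [ebx]: ecx=M[108]=5
after and edx, ecx: edx=12&5=4
after add ebx, 4: ebx=108+4=112
after sub esi, 2: esi=6-2=4
cmp esi, 0  (cmp 4,0)
jne L2: taken
after mov ecx, [ebx]: ecx=M[112]=-5
after and edx, ecx: edx=4&(-5)=0
after add ebx, 4: ebx=112+4=116
after sub esi, 2: esi=4-2=2
cmp esi, 0  (cmp 2,0)
jne L2: taken
after mov ecx, [ebx]: ecx=M[116]=5
after and edx, ecx: edx=0&5=0
after add ebx, 4: ebx=116+4=120
after sub esi, 2: esi=2-2=0
cmp esi, 0  (cmp 0,0)
jne L2: not taken
mov [116], ecx → M[116]=5
halt.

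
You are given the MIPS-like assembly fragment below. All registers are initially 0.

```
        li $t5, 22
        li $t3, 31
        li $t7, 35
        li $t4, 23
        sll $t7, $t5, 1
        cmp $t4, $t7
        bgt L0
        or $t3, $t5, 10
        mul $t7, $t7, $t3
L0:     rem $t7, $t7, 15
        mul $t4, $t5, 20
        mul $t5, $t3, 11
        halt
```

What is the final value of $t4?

after li $t5, 22: $t5=22
after li $t3, 31: $t3=31
after li $t7, 35: $t7=35
after li $t4, 23: $t4=23
after sll $t7, $t5, 1: $t7=22<<1=44
cmp $t4, $t7  (cmp 23,44)
bgt L0: not taken
after or $t3, $t5, 10: $t3=22|10=30
after mul $t7, $t7, $t3: $t7=44*30=1320
after rem $t7, $t7, 15: $t7=1320%15=0
after mul $t4, $t5, 20: $t4=22*20=440
after mul $t5, $t3, 11: $t5=30*11=330
halt.

440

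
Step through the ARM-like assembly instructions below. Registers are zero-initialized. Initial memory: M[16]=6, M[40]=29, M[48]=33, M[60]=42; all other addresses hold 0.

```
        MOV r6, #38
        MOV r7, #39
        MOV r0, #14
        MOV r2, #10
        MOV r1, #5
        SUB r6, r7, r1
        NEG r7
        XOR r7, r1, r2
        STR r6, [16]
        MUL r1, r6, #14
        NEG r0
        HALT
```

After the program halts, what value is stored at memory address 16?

r6=38
r7=39
r0=14
r2=10
r1=5
r6=39-5=34
r7=-(39)=-39
r7=5^10=15
STR r6, [16] → M[16]=34
r1=34*14=476
r0=-(14)=-14
halt.

34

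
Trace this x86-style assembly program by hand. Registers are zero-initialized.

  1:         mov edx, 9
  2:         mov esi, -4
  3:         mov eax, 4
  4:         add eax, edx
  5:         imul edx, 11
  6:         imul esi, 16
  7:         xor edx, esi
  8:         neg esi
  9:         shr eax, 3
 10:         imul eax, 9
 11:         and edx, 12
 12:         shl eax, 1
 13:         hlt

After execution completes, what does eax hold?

after mov edx, 9: edx=9
after mov esi, -4: esi=-4
after mov eax, 4: eax=4
after add eax, edx: eax=4+9=13
after imul edx, 11: edx=9*11=99
after imul esi, 16: esi=(-4)*16=-64
after xor edx, esi: edx=99^(-64)=-93
after neg esi: esi=-(-64)=64
after shr eax, 3: eax=13>>3=1
after imul eax, 9: eax=1*9=9
after and edx, 12: edx=(-93)&12=0
after shl eax, 1: eax=9<<1=18
halt.

18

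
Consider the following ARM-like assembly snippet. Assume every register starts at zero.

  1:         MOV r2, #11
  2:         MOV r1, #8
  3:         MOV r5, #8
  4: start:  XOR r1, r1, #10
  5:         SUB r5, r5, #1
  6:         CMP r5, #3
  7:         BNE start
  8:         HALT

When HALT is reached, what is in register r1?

2

after MOV r2, #11: r2=11
after MOV r1, #8: r1=8
after MOV r5, #8: r5=8
after XOR r1, r1, #10: r1=8^10=2
after SUB r5, r5, #1: r5=8-1=7
CMP r5, #3  (cmp 7,3)
BNE start: taken
after XOR r1, r1, #10: r1=2^10=8
after SUB r5, r5, #1: r5=7-1=6
CMP r5, #3  (cmp 6,3)
BNE start: taken
after XOR r1, r1, #10: r1=8^10=2
after SUB r5, r5, #1: r5=6-1=5
CMP r5, #3  (cmp 5,3)
BNE start: taken
after XOR r1, r1, #10: r1=2^10=8
after SUB r5, r5, #1: r5=5-1=4
CMP r5, #3  (cmp 4,3)
BNE start: taken
after XOR r1, r1, #10: r1=8^10=2
after SUB r5, r5, #1: r5=4-1=3
CMP r5, #3  (cmp 3,3)
BNE start: not taken
halt.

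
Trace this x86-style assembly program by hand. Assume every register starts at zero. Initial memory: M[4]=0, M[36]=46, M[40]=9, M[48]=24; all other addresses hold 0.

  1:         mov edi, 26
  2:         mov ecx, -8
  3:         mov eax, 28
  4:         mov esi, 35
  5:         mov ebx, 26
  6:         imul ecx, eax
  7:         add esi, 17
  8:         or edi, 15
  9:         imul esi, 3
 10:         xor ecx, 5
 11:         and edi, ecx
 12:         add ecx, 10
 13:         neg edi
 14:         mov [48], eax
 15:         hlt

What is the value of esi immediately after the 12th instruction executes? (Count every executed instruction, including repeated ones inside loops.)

156

mov edi, 26 → edi=26
mov ecx, -8 → ecx=-8
mov eax, 28 → eax=28
mov esi, 35 → esi=35
mov ebx, 26 → ebx=26
imul ecx, eax → ecx=(-8)*28=-224
add esi, 17 → esi=35+17=52
or edi, 15 → edi=26|15=31
imul esi, 3 → esi=52*3=156
xor ecx, 5 → ecx=(-224)^5=-219
and edi, ecx → edi=31&(-219)=5
add ecx, 10 → ecx=(-219)+10=-209
After step 12: esi = 156.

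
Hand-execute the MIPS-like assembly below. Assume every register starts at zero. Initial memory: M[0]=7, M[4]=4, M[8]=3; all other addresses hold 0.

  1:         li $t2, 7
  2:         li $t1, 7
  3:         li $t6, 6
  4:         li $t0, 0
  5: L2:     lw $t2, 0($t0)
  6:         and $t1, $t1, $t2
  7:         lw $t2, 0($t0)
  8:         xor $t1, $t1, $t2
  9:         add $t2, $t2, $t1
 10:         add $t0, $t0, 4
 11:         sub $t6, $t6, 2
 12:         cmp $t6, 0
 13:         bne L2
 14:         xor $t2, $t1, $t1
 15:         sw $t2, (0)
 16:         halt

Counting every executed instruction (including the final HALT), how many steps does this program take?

34

li $t2, 7 → $t2=7
li $t1, 7 → $t1=7
li $t6, 6 → $t6=6
li $t0, 0 → $t0=0
lw $t2, 0($t0) → $t2=M[0]=7
and $t1, $t1, $t2 → $t1=7&7=7
lw $t2, 0($t0) → $t2=M[0]=7
xor $t1, $t1, $t2 → $t1=7^7=0
add $t2, $t2, $t1 → $t2=7+0=7
add $t0, $t0, 4 → $t0=0+4=4
sub $t6, $t6, 2 → $t6=6-2=4
cmp $t6, 0  (cmp 4,0)
bne L2: taken
lw $t2, 0($t0) → $t2=M[4]=4
and $t1, $t1, $t2 → $t1=0&4=0
lw $t2, 0($t0) → $t2=M[4]=4
xor $t1, $t1, $t2 → $t1=0^4=4
add $t2, $t2, $t1 → $t2=4+4=8
add $t0, $t0, 4 → $t0=4+4=8
sub $t6, $t6, 2 → $t6=4-2=2
cmp $t6, 0  (cmp 2,0)
bne L2: taken
lw $t2, 0($t0) → $t2=M[8]=3
and $t1, $t1, $t2 → $t1=4&3=0
lw $t2, 0($t0) → $t2=M[8]=3
xor $t1, $t1, $t2 → $t1=0^3=3
add $t2, $t2, $t1 → $t2=3+3=6
add $t0, $t0, 4 → $t0=8+4=12
sub $t6, $t6, 2 → $t6=2-2=0
cmp $t6, 0  (cmp 0,0)
bne L2: not taken
xor $t2, $t1, $t1 → $t2=3^3=0
sw $t2, (0) → M[0]=0
halt.
Total executed instructions: 34.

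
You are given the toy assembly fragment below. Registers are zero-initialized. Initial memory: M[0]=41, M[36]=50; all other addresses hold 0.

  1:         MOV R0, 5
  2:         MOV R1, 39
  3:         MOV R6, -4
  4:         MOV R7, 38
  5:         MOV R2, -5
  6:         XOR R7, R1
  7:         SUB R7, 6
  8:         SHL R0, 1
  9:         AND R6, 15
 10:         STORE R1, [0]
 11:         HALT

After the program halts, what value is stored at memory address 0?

39

MOV R0, 5 → R0=5
MOV R1, 39 → R1=39
MOV R6, -4 → R6=-4
MOV R7, 38 → R7=38
MOV R2, -5 → R2=-5
XOR R7, R1 → R7=38^39=1
SUB R7, 6 → R7=1-6=-5
SHL R0, 1 → R0=5<<1=10
AND R6, 15 → R6=(-4)&15=12
STORE R1, [0] → M[0]=39
halt.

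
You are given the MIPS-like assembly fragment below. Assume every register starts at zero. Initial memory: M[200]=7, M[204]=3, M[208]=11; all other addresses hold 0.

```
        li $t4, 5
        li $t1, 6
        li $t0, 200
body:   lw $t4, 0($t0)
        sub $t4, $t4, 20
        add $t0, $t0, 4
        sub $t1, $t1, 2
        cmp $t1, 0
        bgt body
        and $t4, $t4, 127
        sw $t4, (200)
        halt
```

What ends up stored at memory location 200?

119

$t4=5
$t1=6
$t0=200
$t4=M[200]=7
$t4=7-20=-13
$t0=200+4=204
$t1=6-2=4
cmp $t1, 0  (cmp 4,0)
bgt body: taken
$t4=M[204]=3
$t4=3-20=-17
$t0=204+4=208
$t1=4-2=2
cmp $t1, 0  (cmp 2,0)
bgt body: taken
$t4=M[208]=11
$t4=11-20=-9
$t0=208+4=212
$t1=2-2=0
cmp $t1, 0  (cmp 0,0)
bgt body: not taken
$t4=(-9)&127=119
sw $t4, (200) → M[200]=119
halt.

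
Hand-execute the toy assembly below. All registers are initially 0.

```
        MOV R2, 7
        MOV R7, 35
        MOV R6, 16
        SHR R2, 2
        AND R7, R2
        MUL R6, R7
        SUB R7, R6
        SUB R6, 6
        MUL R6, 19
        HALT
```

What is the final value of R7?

after MOV R2, 7: R2=7
after MOV R7, 35: R7=35
after MOV R6, 16: R6=16
after SHR R2, 2: R2=7>>2=1
after AND R7, R2: R7=35&1=1
after MUL R6, R7: R6=16*1=16
after SUB R7, R6: R7=1-16=-15
after SUB R6, 6: R6=16-6=10
after MUL R6, 19: R6=10*19=190
halt.

-15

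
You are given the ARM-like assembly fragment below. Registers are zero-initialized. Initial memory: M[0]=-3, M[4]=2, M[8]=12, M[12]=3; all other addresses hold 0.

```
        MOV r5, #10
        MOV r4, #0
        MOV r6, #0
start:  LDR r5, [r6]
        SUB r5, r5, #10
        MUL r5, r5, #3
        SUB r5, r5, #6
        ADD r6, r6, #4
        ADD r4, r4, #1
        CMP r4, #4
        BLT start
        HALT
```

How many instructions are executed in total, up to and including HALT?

MOV r5, #10 → r5=10
MOV r4, #0 → r4=0
MOV r6, #0 → r6=0
LDR r5, [r6] → r5=M[0]=-3
SUB r5, r5, #10 → r5=(-3)-10=-13
MUL r5, r5, #3 → r5=(-13)*3=-39
SUB r5, r5, #6 → r5=(-39)-6=-45
ADD r6, r6, #4 → r6=0+4=4
ADD r4, r4, #1 → r4=0+1=1
CMP r4, #4  (cmp 1,4)
BLT start: taken
LDR r5, [r6] → r5=M[4]=2
SUB r5, r5, #10 → r5=2-10=-8
MUL r5, r5, #3 → r5=(-8)*3=-24
SUB r5, r5, #6 → r5=(-24)-6=-30
ADD r6, r6, #4 → r6=4+4=8
ADD r4, r4, #1 → r4=1+1=2
CMP r4, #4  (cmp 2,4)
BLT start: taken
LDR r5, [r6] → r5=M[8]=12
SUB r5, r5, #10 → r5=12-10=2
MUL r5, r5, #3 → r5=2*3=6
SUB r5, r5, #6 → r5=6-6=0
ADD r6, r6, #4 → r6=8+4=12
ADD r4, r4, #1 → r4=2+1=3
CMP r4, #4  (cmp 3,4)
BLT start: taken
LDR r5, [r6] → r5=M[12]=3
SUB r5, r5, #10 → r5=3-10=-7
MUL r5, r5, #3 → r5=(-7)*3=-21
SUB r5, r5, #6 → r5=(-21)-6=-27
ADD r6, r6, #4 → r6=12+4=16
ADD r4, r4, #1 → r4=3+1=4
CMP r4, #4  (cmp 4,4)
BLT start: not taken
halt.
Total executed instructions: 36.

36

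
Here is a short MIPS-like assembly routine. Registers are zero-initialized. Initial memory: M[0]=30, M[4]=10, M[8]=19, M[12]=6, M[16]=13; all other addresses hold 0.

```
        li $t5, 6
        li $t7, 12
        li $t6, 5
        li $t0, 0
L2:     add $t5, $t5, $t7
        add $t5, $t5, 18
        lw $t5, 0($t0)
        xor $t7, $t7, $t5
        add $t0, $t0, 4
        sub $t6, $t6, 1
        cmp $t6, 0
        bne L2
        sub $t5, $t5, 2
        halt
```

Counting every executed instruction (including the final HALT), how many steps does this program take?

li $t5, 6 → $t5=6
li $t7, 12 → $t7=12
li $t6, 5 → $t6=5
li $t0, 0 → $t0=0
add $t5, $t5, $t7 → $t5=6+12=18
add $t5, $t5, 18 → $t5=18+18=36
lw $t5, 0($t0) → $t5=M[0]=30
xor $t7, $t7, $t5 → $t7=12^30=18
add $t0, $t0, 4 → $t0=0+4=4
sub $t6, $t6, 1 → $t6=5-1=4
cmp $t6, 0  (cmp 4,0)
bne L2: taken
add $t5, $t5, $t7 → $t5=30+18=48
add $t5, $t5, 18 → $t5=48+18=66
lw $t5, 0($t0) → $t5=M[4]=10
xor $t7, $t7, $t5 → $t7=18^10=24
add $t0, $t0, 4 → $t0=4+4=8
sub $t6, $t6, 1 → $t6=4-1=3
cmp $t6, 0  (cmp 3,0)
bne L2: taken
add $t5, $t5, $t7 → $t5=10+24=34
add $t5, $t5, 18 → $t5=34+18=52
lw $t5, 0($t0) → $t5=M[8]=19
xor $t7, $t7, $t5 → $t7=24^19=11
add $t0, $t0, 4 → $t0=8+4=12
sub $t6, $t6, 1 → $t6=3-1=2
cmp $t6, 0  (cmp 2,0)
bne L2: taken
add $t5, $t5, $t7 → $t5=19+11=30
add $t5, $t5, 18 → $t5=30+18=48
lw $t5, 0($t0) → $t5=M[12]=6
xor $t7, $t7, $t5 → $t7=11^6=13
add $t0, $t0, 4 → $t0=12+4=16
sub $t6, $t6, 1 → $t6=2-1=1
cmp $t6, 0  (cmp 1,0)
bne L2: taken
add $t5, $t5, $t7 → $t5=6+13=19
add $t5, $t5, 18 → $t5=19+18=37
lw $t5, 0($t0) → $t5=M[16]=13
xor $t7, $t7, $t5 → $t7=13^13=0
add $t0, $t0, 4 → $t0=16+4=20
sub $t6, $t6, 1 → $t6=1-1=0
cmp $t6, 0  (cmp 0,0)
bne L2: not taken
sub $t5, $t5, 2 → $t5=13-2=11
halt.
Total executed instructions: 46.

46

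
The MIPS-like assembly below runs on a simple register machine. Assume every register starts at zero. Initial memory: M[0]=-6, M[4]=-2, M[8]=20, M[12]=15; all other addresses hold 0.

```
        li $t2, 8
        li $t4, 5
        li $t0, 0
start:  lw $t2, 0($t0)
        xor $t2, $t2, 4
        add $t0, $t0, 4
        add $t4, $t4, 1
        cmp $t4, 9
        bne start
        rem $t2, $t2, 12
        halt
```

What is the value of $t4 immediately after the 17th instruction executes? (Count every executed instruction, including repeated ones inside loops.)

$t2=8
$t4=5
$t0=0
$t2=M[0]=-6
$t2=(-6)^4=-2
$t0=0+4=4
$t4=5+1=6
cmp $t4, 9  (cmp 6,9)
bne start: taken
$t2=M[4]=-2
$t2=(-2)^4=-6
$t0=4+4=8
$t4=6+1=7
cmp $t4, 9  (cmp 7,9)
bne start: taken
$t2=M[8]=20
$t2=20^4=16
After step 17: $t4 = 7.

7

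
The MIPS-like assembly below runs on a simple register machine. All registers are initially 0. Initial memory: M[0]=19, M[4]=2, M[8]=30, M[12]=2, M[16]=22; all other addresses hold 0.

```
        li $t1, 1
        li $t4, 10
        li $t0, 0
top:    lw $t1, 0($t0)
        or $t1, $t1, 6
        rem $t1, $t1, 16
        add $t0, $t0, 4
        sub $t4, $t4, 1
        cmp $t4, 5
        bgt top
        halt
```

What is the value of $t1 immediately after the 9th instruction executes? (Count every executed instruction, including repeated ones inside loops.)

after li $t1, 1: $t1=1
after li $t4, 10: $t4=10
after li $t0, 0: $t0=0
after lw $t1, 0($t0): $t1=M[0]=19
after or $t1, $t1, 6: $t1=19|6=23
after rem $t1, $t1, 16: $t1=23%16=7
after add $t0, $t0, 4: $t0=0+4=4
after sub $t4, $t4, 1: $t4=10-1=9
cmp $t4, 5  (cmp 9,5)
After step 9: $t1 = 7.

7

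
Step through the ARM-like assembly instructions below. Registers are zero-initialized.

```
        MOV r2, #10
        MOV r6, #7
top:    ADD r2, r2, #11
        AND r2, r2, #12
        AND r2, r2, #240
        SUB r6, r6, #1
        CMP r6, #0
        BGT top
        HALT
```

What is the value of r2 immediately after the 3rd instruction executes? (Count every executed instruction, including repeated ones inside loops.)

r2=10
r6=7
r2=10+11=21
After step 3: r2 = 21.

21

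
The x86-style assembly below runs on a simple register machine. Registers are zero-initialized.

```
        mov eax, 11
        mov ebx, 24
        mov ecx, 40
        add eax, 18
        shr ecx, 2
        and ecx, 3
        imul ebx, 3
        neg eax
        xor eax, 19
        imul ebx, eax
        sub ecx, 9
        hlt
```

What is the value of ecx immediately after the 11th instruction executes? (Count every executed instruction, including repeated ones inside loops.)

-7

mov eax, 11 → eax=11
mov ebx, 24 → ebx=24
mov ecx, 40 → ecx=40
add eax, 18 → eax=11+18=29
shr ecx, 2 → ecx=40>>2=10
and ecx, 3 → ecx=10&3=2
imul ebx, 3 → ebx=24*3=72
neg eax → eax=-(29)=-29
xor eax, 19 → eax=(-29)^19=-16
imul ebx, eax → ebx=72*(-16)=-1152
sub ecx, 9 → ecx=2-9=-7
After step 11: ecx = -7.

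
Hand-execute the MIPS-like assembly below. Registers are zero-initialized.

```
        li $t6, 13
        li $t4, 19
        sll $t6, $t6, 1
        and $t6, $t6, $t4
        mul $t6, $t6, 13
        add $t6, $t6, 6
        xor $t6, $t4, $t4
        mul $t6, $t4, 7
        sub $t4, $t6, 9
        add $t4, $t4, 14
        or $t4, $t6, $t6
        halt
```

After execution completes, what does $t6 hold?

133

li $t6, 13 → $t6=13
li $t4, 19 → $t4=19
sll $t6, $t6, 1 → $t6=13<<1=26
and $t6, $t6, $t4 → $t6=26&19=18
mul $t6, $t6, 13 → $t6=18*13=234
add $t6, $t6, 6 → $t6=234+6=240
xor $t6, $t4, $t4 → $t6=19^19=0
mul $t6, $t4, 7 → $t6=19*7=133
sub $t4, $t6, 9 → $t4=133-9=124
add $t4, $t4, 14 → $t4=124+14=138
or $t4, $t6, $t6 → $t4=133|133=133
halt.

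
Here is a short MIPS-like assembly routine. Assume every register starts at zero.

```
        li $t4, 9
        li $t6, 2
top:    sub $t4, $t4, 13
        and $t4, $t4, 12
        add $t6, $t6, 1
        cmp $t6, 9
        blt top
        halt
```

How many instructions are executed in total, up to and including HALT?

38

$t4=9
$t6=2
$t4=9-13=-4
$t4=(-4)&12=12
$t6=2+1=3
cmp $t6, 9  (cmp 3,9)
blt top: taken
$t4=12-13=-1
$t4=(-1)&12=12
$t6=3+1=4
cmp $t6, 9  (cmp 4,9)
blt top: taken
$t4=12-13=-1
$t4=(-1)&12=12
$t6=4+1=5
cmp $t6, 9  (cmp 5,9)
blt top: taken
$t4=12-13=-1
$t4=(-1)&12=12
$t6=5+1=6
cmp $t6, 9  (cmp 6,9)
blt top: taken
$t4=12-13=-1
$t4=(-1)&12=12
$t6=6+1=7
cmp $t6, 9  (cmp 7,9)
blt top: taken
$t4=12-13=-1
$t4=(-1)&12=12
$t6=7+1=8
cmp $t6, 9  (cmp 8,9)
blt top: taken
$t4=12-13=-1
$t4=(-1)&12=12
$t6=8+1=9
cmp $t6, 9  (cmp 9,9)
blt top: not taken
halt.
Total executed instructions: 38.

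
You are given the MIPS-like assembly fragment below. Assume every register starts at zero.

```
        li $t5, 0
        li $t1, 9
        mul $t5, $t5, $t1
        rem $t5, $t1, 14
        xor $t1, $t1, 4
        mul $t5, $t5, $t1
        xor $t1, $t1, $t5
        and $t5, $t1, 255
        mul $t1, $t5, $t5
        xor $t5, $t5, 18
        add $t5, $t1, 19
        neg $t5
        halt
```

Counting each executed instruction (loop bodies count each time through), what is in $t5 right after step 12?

after li $t5, 0: $t5=0
after li $t1, 9: $t1=9
after mul $t5, $t5, $t1: $t5=0*9=0
after rem $t5, $t1, 14: $t5=9%14=9
after xor $t1, $t1, 4: $t1=9^4=13
after mul $t5, $t5, $t1: $t5=9*13=117
after xor $t1, $t1, $t5: $t1=13^117=120
after and $t5, $t1, 255: $t5=120&255=120
after mul $t1, $t5, $t5: $t1=120*120=14400
after xor $t5, $t5, 18: $t5=120^18=106
after add $t5, $t1, 19: $t5=14400+19=14419
after neg $t5: $t5=-(14419)=-14419
After step 12: $t5 = -14419.

-14419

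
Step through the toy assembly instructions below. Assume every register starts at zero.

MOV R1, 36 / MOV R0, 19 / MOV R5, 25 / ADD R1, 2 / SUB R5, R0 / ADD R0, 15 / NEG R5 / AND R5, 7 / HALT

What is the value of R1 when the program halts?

38

MOV R1, 36 → R1=36
MOV R0, 19 → R0=19
MOV R5, 25 → R5=25
ADD R1, 2 → R1=36+2=38
SUB R5, R0 → R5=25-19=6
ADD R0, 15 → R0=19+15=34
NEG R5 → R5=-(6)=-6
AND R5, 7 → R5=(-6)&7=2
halt.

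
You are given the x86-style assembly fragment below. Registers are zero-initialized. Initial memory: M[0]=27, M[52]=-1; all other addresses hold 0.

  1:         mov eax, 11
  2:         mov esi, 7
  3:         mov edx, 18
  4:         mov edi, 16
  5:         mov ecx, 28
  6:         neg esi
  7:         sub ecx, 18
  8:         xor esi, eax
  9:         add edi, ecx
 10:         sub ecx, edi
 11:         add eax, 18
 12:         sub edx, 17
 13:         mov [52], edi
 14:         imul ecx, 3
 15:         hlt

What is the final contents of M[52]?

mov eax, 11 → eax=11
mov esi, 7 → esi=7
mov edx, 18 → edx=18
mov edi, 16 → edi=16
mov ecx, 28 → ecx=28
neg esi → esi=-(7)=-7
sub ecx, 18 → ecx=28-18=10
xor esi, eax → esi=(-7)^11=-14
add edi, ecx → edi=16+10=26
sub ecx, edi → ecx=10-26=-16
add eax, 18 → eax=11+18=29
sub edx, 17 → edx=18-17=1
mov [52], edi → M[52]=26
imul ecx, 3 → ecx=(-16)*3=-48
halt.

26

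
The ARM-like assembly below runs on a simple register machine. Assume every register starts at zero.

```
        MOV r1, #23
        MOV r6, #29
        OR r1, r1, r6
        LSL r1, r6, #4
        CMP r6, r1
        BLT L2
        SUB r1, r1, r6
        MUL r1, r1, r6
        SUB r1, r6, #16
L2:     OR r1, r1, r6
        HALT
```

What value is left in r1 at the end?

477

MOV r1, #23 → r1=23
MOV r6, #29 → r6=29
OR r1, r1, r6 → r1=23|29=31
LSL r1, r6, #4 → r1=29<<4=464
CMP r6, r1  (cmp 29,464)
BLT L2: taken
OR r1, r1, r6 → r1=464|29=477
halt.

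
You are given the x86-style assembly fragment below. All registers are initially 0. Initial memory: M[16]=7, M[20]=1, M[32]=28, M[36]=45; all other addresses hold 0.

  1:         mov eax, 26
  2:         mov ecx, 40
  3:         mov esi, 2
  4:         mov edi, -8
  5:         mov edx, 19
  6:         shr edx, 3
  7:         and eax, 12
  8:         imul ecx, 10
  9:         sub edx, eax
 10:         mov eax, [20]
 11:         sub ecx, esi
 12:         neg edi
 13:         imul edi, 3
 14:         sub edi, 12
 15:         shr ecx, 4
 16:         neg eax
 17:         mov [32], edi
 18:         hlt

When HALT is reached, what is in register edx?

after mov eax, 26: eax=26
after mov ecx, 40: ecx=40
after mov esi, 2: esi=2
after mov edi, -8: edi=-8
after mov edx, 19: edx=19
after shr edx, 3: edx=19>>3=2
after and eax, 12: eax=26&12=8
after imul ecx, 10: ecx=40*10=400
after sub edx, eax: edx=2-8=-6
after mov eax, [20]: eax=M[20]=1
after sub ecx, esi: ecx=400-2=398
after neg edi: edi=-(-8)=8
after imul edi, 3: edi=8*3=24
after sub edi, 12: edi=24-12=12
after shr ecx, 4: ecx=398>>4=24
after neg eax: eax=-(1)=-1
mov [32], edi → M[32]=12
halt.

-6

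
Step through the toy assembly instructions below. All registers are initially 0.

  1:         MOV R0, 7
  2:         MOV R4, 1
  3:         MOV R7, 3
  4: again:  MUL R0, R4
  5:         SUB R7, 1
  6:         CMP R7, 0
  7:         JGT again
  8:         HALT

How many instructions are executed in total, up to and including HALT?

R0=7
R4=1
R7=3
R0=7*1=7
R7=3-1=2
CMP R7, 0  (cmp 2,0)
JGT again: taken
R0=7*1=7
R7=2-1=1
CMP R7, 0  (cmp 1,0)
JGT again: taken
R0=7*1=7
R7=1-1=0
CMP R7, 0  (cmp 0,0)
JGT again: not taken
halt.
Total executed instructions: 16.

16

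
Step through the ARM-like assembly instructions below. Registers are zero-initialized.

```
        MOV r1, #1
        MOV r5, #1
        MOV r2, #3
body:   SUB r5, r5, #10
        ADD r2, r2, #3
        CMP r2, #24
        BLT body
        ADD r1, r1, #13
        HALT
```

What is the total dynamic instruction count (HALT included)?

33

MOV r1, #1 → r1=1
MOV r5, #1 → r5=1
MOV r2, #3 → r2=3
SUB r5, r5, #10 → r5=1-10=-9
ADD r2, r2, #3 → r2=3+3=6
CMP r2, #24  (cmp 6,24)
BLT body: taken
SUB r5, r5, #10 → r5=(-9)-10=-19
ADD r2, r2, #3 → r2=6+3=9
CMP r2, #24  (cmp 9,24)
BLT body: taken
SUB r5, r5, #10 → r5=(-19)-10=-29
ADD r2, r2, #3 → r2=9+3=12
CMP r2, #24  (cmp 12,24)
BLT body: taken
SUB r5, r5, #10 → r5=(-29)-10=-39
ADD r2, r2, #3 → r2=12+3=15
CMP r2, #24  (cmp 15,24)
BLT body: taken
SUB r5, r5, #10 → r5=(-39)-10=-49
ADD r2, r2, #3 → r2=15+3=18
CMP r2, #24  (cmp 18,24)
BLT body: taken
SUB r5, r5, #10 → r5=(-49)-10=-59
ADD r2, r2, #3 → r2=18+3=21
CMP r2, #24  (cmp 21,24)
BLT body: taken
SUB r5, r5, #10 → r5=(-59)-10=-69
ADD r2, r2, #3 → r2=21+3=24
CMP r2, #24  (cmp 24,24)
BLT body: not taken
ADD r1, r1, #13 → r1=1+13=14
halt.
Total executed instructions: 33.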